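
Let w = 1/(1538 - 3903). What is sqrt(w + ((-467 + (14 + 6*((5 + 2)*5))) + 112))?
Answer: 6*I*sqrt(20353190)/2365 ≈ 11.446*I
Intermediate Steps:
w = -1/2365 (w = 1/(-2365) = -1/2365 ≈ -0.00042283)
sqrt(w + ((-467 + (14 + 6*((5 + 2)*5))) + 112)) = sqrt(-1/2365 + ((-467 + (14 + 6*((5 + 2)*5))) + 112)) = sqrt(-1/2365 + ((-467 + (14 + 6*(7*5))) + 112)) = sqrt(-1/2365 + ((-467 + (14 + 6*35)) + 112)) = sqrt(-1/2365 + ((-467 + (14 + 210)) + 112)) = sqrt(-1/2365 + ((-467 + 224) + 112)) = sqrt(-1/2365 + (-243 + 112)) = sqrt(-1/2365 - 131) = sqrt(-309816/2365) = 6*I*sqrt(20353190)/2365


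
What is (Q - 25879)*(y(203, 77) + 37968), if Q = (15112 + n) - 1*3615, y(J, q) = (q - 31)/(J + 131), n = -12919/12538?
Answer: -1143442764981365/2093846 ≈ -5.4610e+8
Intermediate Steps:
n = -12919/12538 (n = -12919*1/12538 = -12919/12538 ≈ -1.0304)
y(J, q) = (-31 + q)/(131 + J)
Q = 144136467/12538 (Q = (15112 - 12919/12538) - 1*3615 = 189461337/12538 - 3615 = 144136467/12538 ≈ 11496.)
(Q - 25879)*(y(203, 77) + 37968) = (144136467/12538 - 25879)*((-31 + 77)/(131 + 203) + 37968) = -180334435*(46/334 + 37968)/12538 = -180334435*((1/334)*46 + 37968)/12538 = -180334435*(23/167 + 37968)/12538 = -180334435/12538*6340679/167 = -1143442764981365/2093846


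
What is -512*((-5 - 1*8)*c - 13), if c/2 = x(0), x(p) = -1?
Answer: -6656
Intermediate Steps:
c = -2 (c = 2*(-1) = -2)
-512*((-5 - 1*8)*c - 13) = -512*((-5 - 1*8)*(-2) - 13) = -512*((-5 - 8)*(-2) - 13) = -512*(-13*(-2) - 13) = -512*(26 - 13) = -512*13 = -6656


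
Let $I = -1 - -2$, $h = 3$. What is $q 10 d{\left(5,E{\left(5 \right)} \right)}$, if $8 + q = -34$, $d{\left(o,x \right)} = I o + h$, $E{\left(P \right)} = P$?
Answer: $-3360$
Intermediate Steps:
$I = 1$ ($I = -1 + 2 = 1$)
$d{\left(o,x \right)} = 3 + o$ ($d{\left(o,x \right)} = 1 o + 3 = o + 3 = 3 + o$)
$q = -42$ ($q = -8 - 34 = -42$)
$q 10 d{\left(5,E{\left(5 \right)} \right)} = \left(-42\right) 10 \left(3 + 5\right) = \left(-420\right) 8 = -3360$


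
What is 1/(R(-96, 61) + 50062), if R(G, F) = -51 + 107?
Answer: 1/50118 ≈ 1.9953e-5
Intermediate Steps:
R(G, F) = 56
1/(R(-96, 61) + 50062) = 1/(56 + 50062) = 1/50118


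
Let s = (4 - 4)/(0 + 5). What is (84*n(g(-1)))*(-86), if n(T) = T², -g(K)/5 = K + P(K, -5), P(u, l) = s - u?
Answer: 0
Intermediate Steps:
s = 0 (s = 0/5 = 0*(⅕) = 0)
P(u, l) = -u (P(u, l) = 0 - u = -u)
g(K) = 0 (g(K) = -5*(K - K) = -5*0 = 0)
(84*n(g(-1)))*(-86) = (84*0²)*(-86) = (84*0)*(-86) = 0*(-86) = 0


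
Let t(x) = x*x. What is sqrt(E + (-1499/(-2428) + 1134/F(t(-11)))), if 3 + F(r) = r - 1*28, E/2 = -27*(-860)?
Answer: sqrt(1711564149065)/6070 ≈ 215.53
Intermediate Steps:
t(x) = x**2
E = 46440 (E = 2*(-27*(-860)) = 2*23220 = 46440)
F(r) = -31 + r (F(r) = -3 + (r - 1*28) = -3 + (r - 28) = -3 + (-28 + r) = -31 + r)
sqrt(E + (-1499/(-2428) + 1134/F(t(-11)))) = sqrt(46440 + (-1499/(-2428) + 1134/(-31 + (-11)**2))) = sqrt(46440 + (-1499*(-1/2428) + 1134/(-31 + 121))) = sqrt(46440 + (1499/2428 + 1134/90)) = sqrt(46440 + (1499/2428 + 1134*(1/90))) = sqrt(46440 + (1499/2428 + 63/5)) = sqrt(46440 + 160459/12140) = sqrt(563942059/12140) = sqrt(1711564149065)/6070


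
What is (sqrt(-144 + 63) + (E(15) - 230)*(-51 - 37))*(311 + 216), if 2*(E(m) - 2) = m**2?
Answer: 5356428 + 4743*I ≈ 5.3564e+6 + 4743.0*I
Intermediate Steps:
E(m) = 2 + m**2/2
(sqrt(-144 + 63) + (E(15) - 230)*(-51 - 37))*(311 + 216) = (sqrt(-144 + 63) + ((2 + (1/2)*15**2) - 230)*(-51 - 37))*(311 + 216) = (sqrt(-81) + ((2 + (1/2)*225) - 230)*(-88))*527 = (9*I + ((2 + 225/2) - 230)*(-88))*527 = (9*I + (229/2 - 230)*(-88))*527 = (9*I - 231/2*(-88))*527 = (9*I + 10164)*527 = (10164 + 9*I)*527 = 5356428 + 4743*I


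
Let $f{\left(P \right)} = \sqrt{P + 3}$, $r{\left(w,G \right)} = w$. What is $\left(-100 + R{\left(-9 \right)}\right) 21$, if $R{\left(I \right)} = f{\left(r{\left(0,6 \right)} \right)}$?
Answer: $-2100 + 21 \sqrt{3} \approx -2063.6$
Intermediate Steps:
$f{\left(P \right)} = \sqrt{3 + P}$
$R{\left(I \right)} = \sqrt{3}$ ($R{\left(I \right)} = \sqrt{3 + 0} = \sqrt{3}$)
$\left(-100 + R{\left(-9 \right)}\right) 21 = \left(-100 + \sqrt{3}\right) 21 = -2100 + 21 \sqrt{3}$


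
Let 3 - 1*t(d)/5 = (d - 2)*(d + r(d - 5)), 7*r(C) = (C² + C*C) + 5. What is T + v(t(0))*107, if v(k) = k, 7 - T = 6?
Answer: 70092/7 ≈ 10013.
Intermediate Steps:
T = 1 (T = 7 - 1*6 = 7 - 6 = 1)
r(C) = 5/7 + 2*C²/7 (r(C) = ((C² + C*C) + 5)/7 = ((C² + C²) + 5)/7 = (2*C² + 5)/7 = (5 + 2*C²)/7 = 5/7 + 2*C²/7)
t(d) = 15 - 5*(-2 + d)*(5/7 + d + 2*(-5 + d)²/7) (t(d) = 15 - 5*(d - 2)*(d + (5/7 + 2*(d - 5)²/7)) = 15 - 5*(-2 + d)*(d + (5/7 + 2*(-5 + d)²/7)) = 15 - 5*(-2 + d)*(5/7 + d + 2*(-5 + d)²/7))
T + v(t(0))*107 = 1 + (655/7 - 405/7*0 - 10/7*0³ + (85/7)*0²)*107 = 1 + (655/7 + 0 - 10/7*0 + (85/7)*0)*107 = 1 + (655/7 + 0 + 0 + 0)*107 = 1 + (655/7)*107 = 1 + 70085/7 = 70092/7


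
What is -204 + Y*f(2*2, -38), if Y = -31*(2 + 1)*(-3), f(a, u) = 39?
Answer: 10677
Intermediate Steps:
Y = 279 (Y = -93*(-3) = -31*(-9) = 279)
-204 + Y*f(2*2, -38) = -204 + 279*39 = -204 + 10881 = 10677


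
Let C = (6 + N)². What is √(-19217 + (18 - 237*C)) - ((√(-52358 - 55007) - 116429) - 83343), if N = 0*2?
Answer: 199772 + I*√27731 - I*√107365 ≈ 1.9977e+5 - 161.14*I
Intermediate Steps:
N = 0
C = 36 (C = (6 + 0)² = 6² = 36)
√(-19217 + (18 - 237*C)) - ((√(-52358 - 55007) - 116429) - 83343) = √(-19217 + (18 - 237*36)) - ((√(-52358 - 55007) - 116429) - 83343) = √(-19217 + (18 - 8532)) - ((√(-107365) - 116429) - 83343) = √(-19217 - 8514) - ((I*√107365 - 116429) - 83343) = √(-27731) - ((-116429 + I*√107365) - 83343) = I*√27731 - (-199772 + I*√107365) = I*√27731 + (199772 - I*√107365) = 199772 + I*√27731 - I*√107365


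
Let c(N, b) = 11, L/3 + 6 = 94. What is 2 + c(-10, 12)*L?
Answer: 2906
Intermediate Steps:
L = 264 (L = -18 + 3*94 = -18 + 282 = 264)
2 + c(-10, 12)*L = 2 + 11*264 = 2 + 2904 = 2906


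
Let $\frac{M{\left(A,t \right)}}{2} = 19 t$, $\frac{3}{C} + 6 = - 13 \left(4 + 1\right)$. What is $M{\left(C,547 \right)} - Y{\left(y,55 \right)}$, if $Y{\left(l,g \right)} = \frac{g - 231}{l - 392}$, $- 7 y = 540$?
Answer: $\frac{17064998}{821} \approx 20786.0$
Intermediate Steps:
$y = - \frac{540}{7}$ ($y = \left(- \frac{1}{7}\right) 540 = - \frac{540}{7} \approx -77.143$)
$C = - \frac{3}{71}$ ($C = \frac{3}{-6 - 13 \left(4 + 1\right)} = \frac{3}{-6 - 65} = \frac{3}{-71} = 3 \left(- \frac{1}{71}\right) = - \frac{3}{71} \approx -0.042253$)
$Y{\left(l,g \right)} = \frac{-231 + g}{-392 + l}$
$M{\left(A,t \right)} = 38 t$ ($M{\left(A,t \right)} = 2 \cdot 19 t = 38 t$)
$M{\left(C,547 \right)} - Y{\left(y,55 \right)} = 38 \cdot 547 - \frac{-231 + 55}{-392 - \frac{540}{7}} = 20786 - \frac{1}{- \frac{3284}{7}} \left(-176\right) = 20786 - \left(- \frac{7}{3284}\right) \left(-176\right) = 20786 - \frac{308}{821} = \frac{17064998}{821}$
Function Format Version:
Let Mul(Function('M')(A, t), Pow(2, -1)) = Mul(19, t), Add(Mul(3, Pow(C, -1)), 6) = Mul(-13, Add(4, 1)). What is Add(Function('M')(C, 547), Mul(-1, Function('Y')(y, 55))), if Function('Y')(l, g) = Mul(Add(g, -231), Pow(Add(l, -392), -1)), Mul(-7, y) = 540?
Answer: Rational(17064998, 821) ≈ 20786.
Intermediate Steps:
y = Rational(-540, 7) (y = Mul(Rational(-1, 7), 540) = Rational(-540, 7) ≈ -77.143)
C = Rational(-3, 71) (C = Mul(3, Pow(Add(-6, Mul(-13, Add(4, 1))), -1)) = Mul(3, Pow(Add(-6, Mul(-13, 5)), -1)) = Mul(3, Pow(Add(-6, -65), -1)) = Mul(3, Pow(-71, -1)) = Mul(3, Rational(-1, 71)) = Rational(-3, 71) ≈ -0.042253)
Function('Y')(l, g) = Mul(Pow(Add(-392, l), -1), Add(-231, g)) (Function('Y')(l, g) = Mul(Add(-231, g), Pow(Add(-392, l), -1)) = Mul(Pow(Add(-392, l), -1), Add(-231, g)))
Function('M')(A, t) = Mul(38, t) (Function('M')(A, t) = Mul(2, Mul(19, t)) = Mul(38, t))
Add(Function('M')(C, 547), Mul(-1, Function('Y')(y, 55))) = Add(Mul(38, 547), Mul(-1, Mul(Pow(Add(-392, Rational(-540, 7)), -1), Add(-231, 55)))) = Add(20786, Mul(-1, Mul(Pow(Rational(-3284, 7), -1), -176))) = Add(20786, Mul(-1, Mul(Rational(-7, 3284), -176))) = Add(20786, Mul(-1, Rational(308, 821))) = Add(20786, Rational(-308, 821)) = Rational(17064998, 821)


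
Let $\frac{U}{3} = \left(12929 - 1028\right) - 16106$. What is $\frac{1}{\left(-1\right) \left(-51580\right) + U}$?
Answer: $\frac{1}{38965} \approx 2.5664 \cdot 10^{-5}$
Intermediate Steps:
$U = -12615$ ($U = 3 \left(\left(12929 - 1028\right) - 16106\right) = 3 \left(11901 - 16106\right) = 3 \left(-4205\right) = -12615$)
$\frac{1}{\left(-1\right) \left(-51580\right) + U} = \frac{1}{\left(-1\right) \left(-51580\right) - 12615} = \frac{1}{51580 - 12615} = \frac{1}{38965}$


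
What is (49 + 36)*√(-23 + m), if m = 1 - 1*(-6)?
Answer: 340*I ≈ 340.0*I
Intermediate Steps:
m = 7 (m = 1 + 6 = 7)
(49 + 36)*√(-23 + m) = (49 + 36)*√(-23 + 7) = 85*√(-16) = 85*(4*I) = 340*I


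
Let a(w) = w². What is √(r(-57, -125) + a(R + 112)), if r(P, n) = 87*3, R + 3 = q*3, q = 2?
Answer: √13486 ≈ 116.13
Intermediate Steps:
R = 3 (R = -3 + 2*3 = -3 + 6 = 3)
r(P, n) = 261
√(r(-57, -125) + a(R + 112)) = √(261 + (3 + 112)²) = √(261 + 115²) = √(261 + 13225) = √13486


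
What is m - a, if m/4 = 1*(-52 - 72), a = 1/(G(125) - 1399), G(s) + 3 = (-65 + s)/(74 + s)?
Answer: -138353049/278938 ≈ -496.00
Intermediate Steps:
G(s) = -3 + (-65 + s)/(74 + s)
a = -199/278938 (a = 1/((-287 - 2*125)/(74 + 125) - 1399) = 1/((-287 - 250)/199 - 1399) = 1/((1/199)*(-537) - 1399) = 1/(-537/199 - 1399) = 1/(-278938/199) = -199/278938 ≈ -0.00071342)
m = -496 (m = 4*(1*(-52 - 72)) = 4*(1*(-124)) = 4*(-124) = -496)
m - a = -496 - 1*(-199/278938) = -496 + 199/278938 = -138353049/278938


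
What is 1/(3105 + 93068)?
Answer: 1/96173 ≈ 1.0398e-5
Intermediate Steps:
1/(3105 + 93068) = 1/96173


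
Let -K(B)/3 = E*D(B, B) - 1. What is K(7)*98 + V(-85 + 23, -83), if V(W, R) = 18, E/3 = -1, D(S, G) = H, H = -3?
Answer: -2334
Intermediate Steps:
D(S, G) = -3
E = -3 (E = 3*(-1) = -3)
K(B) = -24 (K(B) = -3*(-3*(-3) - 1) = -3*(9 - 1) = -3*8 = -24)
K(7)*98 + V(-85 + 23, -83) = -24*98 + 18 = -2352 + 18 = -2334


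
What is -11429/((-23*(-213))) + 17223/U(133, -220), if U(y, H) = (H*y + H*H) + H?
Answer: -131861203/92689080 ≈ -1.4226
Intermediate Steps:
U(y, H) = H + H² + H*y (U(y, H) = (H*y + H²) + H = (H² + H*y) + H = H + H² + H*y)
-11429/((-23*(-213))) + 17223/U(133, -220) = -11429/((-23*(-213))) + 17223/((-220*(1 - 220 + 133))) = -11429/4899 + 17223/((-220*(-86))) = -11429*1/4899 + 17223/18920 = -11429/4899 + 17223*(1/18920) = -11429/4899 + 17223/18920 = -131861203/92689080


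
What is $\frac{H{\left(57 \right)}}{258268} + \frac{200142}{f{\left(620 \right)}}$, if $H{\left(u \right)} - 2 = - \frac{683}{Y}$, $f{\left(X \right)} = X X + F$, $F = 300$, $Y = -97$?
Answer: $\frac{1253573491333}{2409375715300} \approx 0.52029$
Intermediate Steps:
$f{\left(X \right)} = 300 + X^{2}$ ($f{\left(X \right)} = X X + 300 = X^{2} + 300 = 300 + X^{2}$)
$H{\left(u \right)} = \frac{877}{97}$ ($H{\left(u \right)} = 2 - \frac{683}{-97} = 2 - - \frac{683}{97} = 2 + \frac{683}{97} = \frac{877}{97}$)
$\frac{H{\left(57 \right)}}{258268} + \frac{200142}{f{\left(620 \right)}} = \frac{877}{97 \cdot 258268} + \frac{200142}{300 + 620^{2}} = \frac{877}{97} \cdot \frac{1}{258268} + \frac{200142}{300 + 384400} = \frac{877}{25051996} + \frac{200142}{384700} = \frac{877}{25051996} + 200142 \cdot \frac{1}{384700} = \frac{877}{25051996} + \frac{100071}{192350} = \frac{1253573491333}{2409375715300}$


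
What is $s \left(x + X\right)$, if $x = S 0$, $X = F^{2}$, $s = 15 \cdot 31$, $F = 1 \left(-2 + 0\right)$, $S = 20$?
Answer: $1860$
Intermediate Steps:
$F = -2$ ($F = 1 \left(-2\right) = -2$)
$s = 465$
$X = 4$ ($X = \left(-2\right)^{2} = 4$)
$x = 0$ ($x = 20 \cdot 0 = 0$)
$s \left(x + X\right) = 465 \left(0 + 4\right) = 465 \cdot 4 = 1860$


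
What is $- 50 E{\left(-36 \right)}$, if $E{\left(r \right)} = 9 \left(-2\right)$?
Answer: $900$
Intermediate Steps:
$E{\left(r \right)} = -18$
$- 50 E{\left(-36 \right)} = \left(-50\right) \left(-18\right) = 900$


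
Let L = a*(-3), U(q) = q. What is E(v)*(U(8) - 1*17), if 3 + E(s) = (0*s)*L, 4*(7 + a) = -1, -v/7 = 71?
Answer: 27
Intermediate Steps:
v = -497 (v = -7*71 = -497)
a = -29/4 (a = -7 + (¼)*(-1) = -7 - ¼ = -29/4 ≈ -7.2500)
L = 87/4 (L = -29/4*(-3) = 87/4 ≈ 21.750)
E(s) = -3 (E(s) = -3 + (0*s)*(87/4) = -3 + 0*(87/4) = -3 + 0 = -3)
E(v)*(U(8) - 1*17) = -3*(8 - 1*17) = -3*(8 - 17) = -3*(-9) = 27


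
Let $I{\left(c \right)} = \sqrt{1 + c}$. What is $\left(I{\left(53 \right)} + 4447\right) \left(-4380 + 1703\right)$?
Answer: $-11904619 - 8031 \sqrt{6} \approx -1.1924 \cdot 10^{7}$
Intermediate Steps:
$\left(I{\left(53 \right)} + 4447\right) \left(-4380 + 1703\right) = \left(\sqrt{1 + 53} + 4447\right) \left(-4380 + 1703\right) = \left(\sqrt{54} + 4447\right) \left(-2677\right) = \left(3 \sqrt{6} + 4447\right) \left(-2677\right) = \left(4447 + 3 \sqrt{6}\right) \left(-2677\right) = -11904619 - 8031 \sqrt{6}$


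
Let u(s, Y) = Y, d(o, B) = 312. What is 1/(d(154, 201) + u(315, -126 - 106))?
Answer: 1/80 ≈ 0.012500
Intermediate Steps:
1/(d(154, 201) + u(315, -126 - 106)) = 1/(312 + (-126 - 106)) = 1/(312 - 232) = 1/80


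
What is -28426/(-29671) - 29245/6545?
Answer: -136336045/38839339 ≈ -3.5103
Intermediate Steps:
-28426/(-29671) - 29245/6545 = -28426*(-1/29671) - 29245*1/6545 = 28426/29671 - 5849/1309 = -136336045/38839339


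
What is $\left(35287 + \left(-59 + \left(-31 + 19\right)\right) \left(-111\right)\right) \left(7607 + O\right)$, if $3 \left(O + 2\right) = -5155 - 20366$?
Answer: $-38937536$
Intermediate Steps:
$O = -8509$ ($O = -2 + \frac{-5155 - 20366}{3} = -2 + \frac{1}{3} \left(-25521\right) = -2 - 8507 = -8509$)
$\left(35287 + \left(-59 + \left(-31 + 19\right)\right) \left(-111\right)\right) \left(7607 + O\right) = \left(35287 + \left(-59 + \left(-31 + 19\right)\right) \left(-111\right)\right) \left(7607 - 8509\right) = \left(35287 + \left(-59 - 12\right) \left(-111\right)\right) \left(-902\right) = \left(35287 - -7881\right) \left(-902\right) = \left(35287 + 7881\right) \left(-902\right) = 43168 \left(-902\right) = -38937536$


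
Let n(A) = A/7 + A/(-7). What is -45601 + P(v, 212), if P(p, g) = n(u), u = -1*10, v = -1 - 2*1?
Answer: -45601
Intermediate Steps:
v = -3 (v = -1 - 2 = -3)
u = -10
n(A) = 0 (n(A) = A*(⅐) + A*(-⅐) = A/7 - A/7 = 0)
P(p, g) = 0
-45601 + P(v, 212) = -45601 + 0 = -45601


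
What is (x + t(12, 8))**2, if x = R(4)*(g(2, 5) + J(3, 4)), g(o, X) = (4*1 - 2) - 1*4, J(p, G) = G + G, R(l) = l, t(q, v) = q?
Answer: 1296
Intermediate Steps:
J(p, G) = 2*G
g(o, X) = -2 (g(o, X) = (4 - 2) - 4 = 2 - 4 = -2)
x = 24 (x = 4*(-2 + 2*4) = 4*(-2 + 8) = 4*6 = 24)
(x + t(12, 8))**2 = (24 + 12)**2 = 36**2 = 1296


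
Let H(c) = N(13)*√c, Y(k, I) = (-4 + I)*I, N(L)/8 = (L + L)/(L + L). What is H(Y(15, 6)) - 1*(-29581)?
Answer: 29581 + 16*√3 ≈ 29609.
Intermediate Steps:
N(L) = 8 (N(L) = 8*((L + L)/(L + L)) = 8*((2*L)/((2*L))) = 8*((2*L)*(1/(2*L))) = 8*1 = 8)
Y(k, I) = I*(-4 + I)
H(c) = 8*√c
H(Y(15, 6)) - 1*(-29581) = 8*√(6*(-4 + 6)) - 1*(-29581) = 8*√(6*2) + 29581 = 8*√12 + 29581 = 8*(2*√3) + 29581 = 16*√3 + 29581 = 29581 + 16*√3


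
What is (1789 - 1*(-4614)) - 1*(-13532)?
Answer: 19935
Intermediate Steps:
(1789 - 1*(-4614)) - 1*(-13532) = (1789 + 4614) + 13532 = 6403 + 13532 = 19935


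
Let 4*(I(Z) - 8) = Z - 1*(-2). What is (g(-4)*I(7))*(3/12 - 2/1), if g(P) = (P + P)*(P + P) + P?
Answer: -4305/4 ≈ -1076.3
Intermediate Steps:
I(Z) = 17/2 + Z/4 (I(Z) = 8 + (Z - 1*(-2))/4 = 8 + (Z + 2)/4 = 8 + (2 + Z)/4 = 8 + (½ + Z/4) = 17/2 + Z/4)
g(P) = P + 4*P² (g(P) = (2*P)*(2*P) + P = 4*P² + P = P + 4*P²)
(g(-4)*I(7))*(3/12 - 2/1) = ((-4*(1 + 4*(-4)))*(17/2 + (¼)*7))*(3/12 - 2/1) = ((-4*(1 - 16))*(17/2 + 7/4))*(3*(1/12) - 2*1) = (-4*(-15)*(41/4))*(¼ - 2) = (60*(41/4))*(-7/4) = 615*(-7/4) = -4305/4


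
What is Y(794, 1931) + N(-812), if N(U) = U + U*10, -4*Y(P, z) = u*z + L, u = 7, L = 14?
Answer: -49259/4 ≈ -12315.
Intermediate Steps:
Y(P, z) = -7/2 - 7*z/4 (Y(P, z) = -(7*z + 14)/4 = -(14 + 7*z)/4 = -7/2 - 7*z/4)
N(U) = 11*U (N(U) = U + 10*U = 11*U)
Y(794, 1931) + N(-812) = (-7/2 - 7/4*1931) + 11*(-812) = (-7/2 - 13517/4) - 8932 = -13531/4 - 8932 = -49259/4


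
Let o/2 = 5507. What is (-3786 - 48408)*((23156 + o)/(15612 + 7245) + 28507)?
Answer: -11336861603262/7619 ≈ -1.4880e+9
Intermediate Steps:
o = 11014 (o = 2*5507 = 11014)
(-3786 - 48408)*((23156 + o)/(15612 + 7245) + 28507) = (-3786 - 48408)*((23156 + 11014)/(15612 + 7245) + 28507) = -52194*(34170/22857 + 28507) = -52194*(34170*(1/22857) + 28507) = -52194*(11390/7619 + 28507) = -52194*217206223/7619 = -11336861603262/7619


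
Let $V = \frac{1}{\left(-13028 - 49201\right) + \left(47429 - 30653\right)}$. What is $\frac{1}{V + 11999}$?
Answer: $\frac{45453}{545390546} \approx 8.334 \cdot 10^{-5}$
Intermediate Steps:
$V = - \frac{1}{45453}$ ($V = \frac{1}{\left(-13028 - 49201\right) + 16776} = \frac{1}{-62229 + 16776} = \frac{1}{-45453} = - \frac{1}{45453} \approx -2.2001 \cdot 10^{-5}$)
$\frac{1}{V + 11999} = \frac{1}{- \frac{1}{45453} + 11999} = \frac{1}{\frac{545390546}{45453}} = \frac{45453}{545390546}$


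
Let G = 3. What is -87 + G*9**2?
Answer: 156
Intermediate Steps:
-87 + G*9**2 = -87 + 3*9**2 = -87 + 3*81 = -87 + 243 = 156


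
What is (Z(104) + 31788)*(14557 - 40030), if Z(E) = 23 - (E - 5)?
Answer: -807799776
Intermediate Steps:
Z(E) = 28 - E (Z(E) = 23 - (-5 + E) = 23 + (5 - E) = 28 - E)
(Z(104) + 31788)*(14557 - 40030) = ((28 - 1*104) + 31788)*(14557 - 40030) = ((28 - 104) + 31788)*(-25473) = (-76 + 31788)*(-25473) = 31712*(-25473) = -807799776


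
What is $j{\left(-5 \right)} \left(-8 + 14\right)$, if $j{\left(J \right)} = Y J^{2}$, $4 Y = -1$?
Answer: $- \frac{75}{2} \approx -37.5$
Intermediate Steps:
$Y = - \frac{1}{4}$ ($Y = \frac{1}{4} \left(-1\right) = - \frac{1}{4} \approx -0.25$)
$j{\left(J \right)} = - \frac{J^{2}}{4}$
$j{\left(-5 \right)} \left(-8 + 14\right) = - \frac{\left(-5\right)^{2}}{4} \left(-8 + 14\right) = \left(- \frac{1}{4}\right) 25 \cdot 6 = \left(- \frac{25}{4}\right) 6 = - \frac{75}{2}$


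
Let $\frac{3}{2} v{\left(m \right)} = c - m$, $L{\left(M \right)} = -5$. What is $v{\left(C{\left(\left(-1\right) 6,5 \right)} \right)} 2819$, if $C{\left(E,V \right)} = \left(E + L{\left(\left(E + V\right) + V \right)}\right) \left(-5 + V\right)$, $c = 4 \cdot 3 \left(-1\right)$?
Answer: $-22552$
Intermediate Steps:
$c = -12$ ($c = 12 \left(-1\right) = -12$)
$C{\left(E,V \right)} = \left(-5 + E\right) \left(-5 + V\right)$ ($C{\left(E,V \right)} = \left(E - 5\right) \left(-5 + V\right) = \left(-5 + E\right) \left(-5 + V\right)$)
$v{\left(m \right)} = -8 - \frac{2 m}{3}$ ($v{\left(m \right)} = \frac{2 \left(-12 - m\right)}{3} = -8 - \frac{2 m}{3}$)
$v{\left(C{\left(\left(-1\right) 6,5 \right)} \right)} 2819 = \left(-8 - \frac{2 \left(25 - 5 \left(\left(-1\right) 6\right) - 25 + \left(-1\right) 6 \cdot 5\right)}{3}\right) 2819 = \left(-8 - \frac{2 \left(25 - -30 - 25 - 30\right)}{3}\right) 2819 = \left(-8 - \frac{2 \left(25 + 30 - 25 - 30\right)}{3}\right) 2819 = \left(-8 - 0\right) 2819 = \left(-8 + 0\right) 2819 = \left(-8\right) 2819 = -22552$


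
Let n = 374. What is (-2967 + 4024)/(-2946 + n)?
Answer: -1057/2572 ≈ -0.41096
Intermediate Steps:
(-2967 + 4024)/(-2946 + n) = (-2967 + 4024)/(-2946 + 374) = 1057/(-2572) = 1057*(-1/2572) = -1057/2572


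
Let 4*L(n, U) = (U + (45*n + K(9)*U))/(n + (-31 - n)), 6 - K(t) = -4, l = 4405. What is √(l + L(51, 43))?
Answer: √4211753/31 ≈ 66.202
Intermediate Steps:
K(t) = 10 (K(t) = 6 - 1*(-4) = 6 + 4 = 10)
L(n, U) = -45*n/124 - 11*U/124 (L(n, U) = ((U + (45*n + 10*U))/(n + (-31 - n)))/4 = ((U + (10*U + 45*n))/(-31))/4 = ((11*U + 45*n)*(-1/31))/4 = (-45*n/31 - 11*U/31)/4 = -45*n/124 - 11*U/124)
√(l + L(51, 43)) = √(4405 + (-45/124*51 - 11/124*43)) = √(4405 + (-2295/124 - 473/124)) = √(4405 - 692/31) = √(135863/31) = √4211753/31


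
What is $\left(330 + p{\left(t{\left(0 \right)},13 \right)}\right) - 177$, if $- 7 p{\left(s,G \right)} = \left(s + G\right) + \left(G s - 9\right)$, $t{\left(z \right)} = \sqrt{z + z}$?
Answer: $\frac{1067}{7} \approx 152.43$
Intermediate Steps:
$t{\left(z \right)} = \sqrt{2} \sqrt{z}$ ($t{\left(z \right)} = \sqrt{2 z} = \sqrt{2} \sqrt{z}$)
$p{\left(s,G \right)} = \frac{9}{7} - \frac{G}{7} - \frac{s}{7} - \frac{G s}{7}$ ($p{\left(s,G \right)} = - \frac{\left(s + G\right) + \left(G s - 9\right)}{7} = - \frac{\left(G + s\right) + \left(-9 + G s\right)}{7} = - \frac{-9 + G + s + G s}{7} = \frac{9}{7} - \frac{G}{7} - \frac{s}{7} - \frac{G s}{7}$)
$\left(330 + p{\left(t{\left(0 \right)},13 \right)}\right) - 177 = \left(330 - \left(\frac{4}{7} + 2 \sqrt{2} \sqrt{0}\right)\right) - 177 = \left(330 - \left(\frac{4}{7} + 2 \sqrt{2} \cdot 0\right)\right) - 177 = \left(330 - \left(\frac{4}{7} + 0\right)\right) - 177 = \left(330 + \left(\frac{9}{7} - \frac{13}{7} + 0 + 0\right)\right) - 177 = \left(330 - \frac{4}{7}\right) - 177 = \frac{2306}{7} - 177 = \frac{1067}{7}$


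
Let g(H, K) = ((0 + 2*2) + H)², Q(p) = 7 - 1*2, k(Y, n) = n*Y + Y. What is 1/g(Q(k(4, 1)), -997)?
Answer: 1/81 ≈ 0.012346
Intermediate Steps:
k(Y, n) = Y + Y*n (k(Y, n) = Y*n + Y = Y + Y*n)
Q(p) = 5 (Q(p) = 7 - 2 = 5)
g(H, K) = (4 + H)² (g(H, K) = ((0 + 4) + H)² = (4 + H)²)
1/g(Q(k(4, 1)), -997) = 1/((4 + 5)²) = 1/(9²) = 1/81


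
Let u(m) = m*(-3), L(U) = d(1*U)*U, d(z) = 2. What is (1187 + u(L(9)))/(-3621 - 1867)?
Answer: -1133/5488 ≈ -0.20645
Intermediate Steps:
L(U) = 2*U
u(m) = -3*m
(1187 + u(L(9)))/(-3621 - 1867) = (1187 - 6*9)/(-3621 - 1867) = (1187 - 3*18)/(-5488) = (1187 - 54)*(-1/5488) = 1133*(-1/5488) = -1133/5488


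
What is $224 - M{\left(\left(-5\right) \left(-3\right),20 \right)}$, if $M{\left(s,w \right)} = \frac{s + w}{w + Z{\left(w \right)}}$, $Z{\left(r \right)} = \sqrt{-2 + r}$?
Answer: $\frac{42434}{191} + \frac{105 \sqrt{2}}{382} \approx 222.56$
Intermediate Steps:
$M{\left(s,w \right)} = \frac{s + w}{w + \sqrt{-2 + w}}$
$224 - M{\left(\left(-5\right) \left(-3\right),20 \right)} = 224 - \frac{\left(-5\right) \left(-3\right) + 20}{20 + \sqrt{-2 + 20}} = 224 - \frac{15 + 20}{20 + \sqrt{18}} = 224 - \frac{1}{20 + 3 \sqrt{2}} \cdot 35 = 224 - \frac{35}{20 + 3 \sqrt{2}}$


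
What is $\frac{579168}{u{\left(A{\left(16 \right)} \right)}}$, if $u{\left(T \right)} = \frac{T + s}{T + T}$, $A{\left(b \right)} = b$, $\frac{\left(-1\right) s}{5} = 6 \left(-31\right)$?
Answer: $\frac{9266688}{473} \approx 19591.0$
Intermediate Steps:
$s = 930$ ($s = - 5 \cdot 6 \left(-31\right) = \left(-5\right) \left(-186\right) = 930$)
$u{\left(T \right)} = \frac{930 + T}{2 T}$ ($u{\left(T \right)} = \frac{T + 930}{T + T} = \frac{930 + T}{2 T}$)
$\frac{579168}{u{\left(A{\left(16 \right)} \right)}} = \frac{579168}{\frac{1}{2} \cdot \frac{1}{16} \left(930 + 16\right)} = \frac{579168}{\frac{1}{2} \cdot \frac{1}{16} \cdot 946} = \frac{579168}{\frac{473}{16}} = 579168 \cdot \frac{16}{473} = \frac{9266688}{473}$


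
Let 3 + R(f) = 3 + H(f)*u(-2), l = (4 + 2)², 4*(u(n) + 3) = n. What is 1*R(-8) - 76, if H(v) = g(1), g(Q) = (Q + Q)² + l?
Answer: -216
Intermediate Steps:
u(n) = -3 + n/4
l = 36 (l = 6² = 36)
g(Q) = 36 + 4*Q² (g(Q) = (Q + Q)² + 36 = (2*Q)² + 36 = 4*Q² + 36 = 36 + 4*Q²)
H(v) = 40 (H(v) = 36 + 4*1² = 36 + 4*1 = 36 + 4 = 40)
R(f) = -140 (R(f) = -3 + (3 + 40*(-3 + (¼)*(-2))) = -3 + (3 + 40*(-3 - ½)) = -3 + (3 + 40*(-7/2)) = -3 + (3 - 140) = -3 - 137 = -140)
1*R(-8) - 76 = 1*(-140) - 76 = -140 - 76 = -216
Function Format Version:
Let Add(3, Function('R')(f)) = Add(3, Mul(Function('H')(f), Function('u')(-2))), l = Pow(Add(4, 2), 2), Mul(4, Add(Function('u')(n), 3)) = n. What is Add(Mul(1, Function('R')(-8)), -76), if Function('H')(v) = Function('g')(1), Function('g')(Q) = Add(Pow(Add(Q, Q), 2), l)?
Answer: -216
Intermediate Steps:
Function('u')(n) = Add(-3, Mul(Rational(1, 4), n))
l = 36 (l = Pow(6, 2) = 36)
Function('g')(Q) = Add(36, Mul(4, Pow(Q, 2))) (Function('g')(Q) = Add(Pow(Add(Q, Q), 2), 36) = Add(Pow(Mul(2, Q), 2), 36) = Add(Mul(4, Pow(Q, 2)), 36) = Add(36, Mul(4, Pow(Q, 2))))
Function('H')(v) = 40 (Function('H')(v) = Add(36, Mul(4, Pow(1, 2))) = Add(36, Mul(4, 1)) = Add(36, 4) = 40)
Function('R')(f) = -140 (Function('R')(f) = Add(-3, Add(3, Mul(40, Add(-3, Mul(Rational(1, 4), -2))))) = Add(-3, Add(3, Mul(40, Add(-3, Rational(-1, 2))))) = Add(-3, Add(3, Mul(40, Rational(-7, 2)))) = Add(-3, Add(3, -140)) = Add(-3, -137) = -140)
Add(Mul(1, Function('R')(-8)), -76) = Add(Mul(1, -140), -76) = Add(-140, -76) = -216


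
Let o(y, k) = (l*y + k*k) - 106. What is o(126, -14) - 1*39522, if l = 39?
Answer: -34518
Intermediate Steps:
o(y, k) = -106 + k² + 39*y (o(y, k) = (39*y + k*k) - 106 = (39*y + k²) - 106 = (k² + 39*y) - 106 = -106 + k² + 39*y)
o(126, -14) - 1*39522 = (-106 + (-14)² + 39*126) - 1*39522 = (-106 + 196 + 4914) - 39522 = 5004 - 39522 = -34518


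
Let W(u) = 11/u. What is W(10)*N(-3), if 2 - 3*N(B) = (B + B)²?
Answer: -187/15 ≈ -12.467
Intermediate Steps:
N(B) = ⅔ - 4*B²/3 (N(B) = ⅔ - (B + B)²/3 = ⅔ - 4*B²/3)
W(10)*N(-3) = (11/10)*(⅔ - 4/3*(-3)²) = (11*(⅒))*(⅔ - 4/3*9) = 11*(⅔ - 12)/10 = (11/10)*(-34/3) = -187/15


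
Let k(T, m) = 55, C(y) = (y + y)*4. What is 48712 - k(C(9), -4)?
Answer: 48657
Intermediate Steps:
C(y) = 8*y (C(y) = (2*y)*4 = 8*y)
48712 - k(C(9), -4) = 48712 - 1*55 = 48712 - 55 = 48657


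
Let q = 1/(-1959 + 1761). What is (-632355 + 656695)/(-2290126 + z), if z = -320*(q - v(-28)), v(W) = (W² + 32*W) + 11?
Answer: -1204830/114960997 ≈ -0.010480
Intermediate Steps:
v(W) = 11 + W² + 32*W
q = -1/198 (q = 1/(-198) = -1/198 ≈ -0.0050505)
z = -3199520/99 (z = -320*(-1/198 - (11 + (-28)² + 32*(-28))) = -320*(-1/198 - (11 + 784 - 896)) = -320*(-1/198 - 1*(-101)) = -320*(-1/198 + 101) = -320*19997/198 = -3199520/99 ≈ -32318.)
(-632355 + 656695)/(-2290126 + z) = (-632355 + 656695)/(-2290126 - 3199520/99) = 24340/(-229921994/99) = 24340*(-99/229921994) = -1204830/114960997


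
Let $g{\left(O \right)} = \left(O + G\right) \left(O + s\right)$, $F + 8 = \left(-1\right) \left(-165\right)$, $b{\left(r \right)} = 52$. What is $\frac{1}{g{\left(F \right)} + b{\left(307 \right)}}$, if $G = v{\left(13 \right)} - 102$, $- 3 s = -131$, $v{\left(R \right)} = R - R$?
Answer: $\frac{3}{33266} \approx 9.0182 \cdot 10^{-5}$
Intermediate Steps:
$v{\left(R \right)} = 0$
$s = \frac{131}{3}$ ($s = \left(- \frac{1}{3}\right) \left(-131\right) = \frac{131}{3} \approx 43.667$)
$F = 157$ ($F = -8 - -165 = -8 + 165 = 157$)
$G = -102$ ($G = 0 - 102 = -102$)
$g{\left(O \right)} = \left(-102 + O\right) \left(\frac{131}{3} + O\right)$ ($g{\left(O \right)} = \left(O - 102\right) \left(O + \frac{131}{3}\right) = \left(-102 + O\right) \left(\frac{131}{3} + O\right)$)
$\frac{1}{g{\left(F \right)} + b{\left(307 \right)}} = \frac{1}{\left(-4454 + 157^{2} - \frac{27475}{3}\right) + 52} = \frac{1}{\left(-4454 + 24649 - \frac{27475}{3}\right) + 52} = \frac{1}{\frac{33110}{3} + 52} = \frac{1}{\frac{33266}{3}} = \frac{3}{33266}$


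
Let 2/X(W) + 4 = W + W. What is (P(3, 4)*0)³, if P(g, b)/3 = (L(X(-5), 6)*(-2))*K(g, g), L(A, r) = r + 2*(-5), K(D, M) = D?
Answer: 0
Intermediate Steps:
X(W) = 2/(-4 + 2*W) (X(W) = 2/(-4 + (W + W)) = 2/(-4 + 2*W))
L(A, r) = -10 + r (L(A, r) = r - 10 = -10 + r)
P(g, b) = 24*g (P(g, b) = 3*(((-10 + 6)*(-2))*g) = 3*((-4*(-2))*g) = 3*(8*g) = 24*g)
(P(3, 4)*0)³ = ((24*3)*0)³ = (72*0)³ = 0³ = 0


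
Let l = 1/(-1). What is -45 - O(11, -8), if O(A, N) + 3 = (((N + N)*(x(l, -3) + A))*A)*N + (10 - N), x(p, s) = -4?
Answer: -9916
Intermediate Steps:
l = -1
O(A, N) = 7 - N + 2*A*N²*(-4 + A) (O(A, N) = -3 + ((((N + N)*(-4 + A))*A)*N + (10 - N)) = -3 + ((((2*N)*(-4 + A))*A)*N + (10 - N)) = -3 + (((2*N*(-4 + A))*A)*N + (10 - N)) = -3 + ((2*A*N*(-4 + A))*N + (10 - N)) = -3 + (2*A*N²*(-4 + A) + (10 - N)) = -3 + (10 - N + 2*A*N²*(-4 + A)) = 7 - N + 2*A*N²*(-4 + A))
-45 - O(11, -8) = -45 - (7 - 1*(-8) - 8*11*(-8)² + 2*11²*(-8)²) = -45 - (7 + 8 - 8*11*64 + 2*121*64) = -45 - (7 + 8 - 5632 + 15488) = -45 - 1*9871 = -45 - 9871 = -9916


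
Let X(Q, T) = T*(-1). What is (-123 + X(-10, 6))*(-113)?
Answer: 14577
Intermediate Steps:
X(Q, T) = -T
(-123 + X(-10, 6))*(-113) = (-123 - 1*6)*(-113) = (-123 - 6)*(-113) = -129*(-113) = 14577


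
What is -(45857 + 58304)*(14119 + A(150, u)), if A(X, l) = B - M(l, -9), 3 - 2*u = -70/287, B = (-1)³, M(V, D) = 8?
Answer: -1469711710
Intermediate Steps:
B = -1
u = 133/82 (u = 3/2 - (-35)/287 = 3/2 - ½*(-10/41) = 3/2 + 5/41 = 133/82 ≈ 1.6220)
A(X, l) = -9 (A(X, l) = -1 - 1*8 = -1 - 8 = -9)
-(45857 + 58304)*(14119 + A(150, u)) = -(45857 + 58304)*(14119 - 9) = -104161*14110 = -1*1469711710 = -1469711710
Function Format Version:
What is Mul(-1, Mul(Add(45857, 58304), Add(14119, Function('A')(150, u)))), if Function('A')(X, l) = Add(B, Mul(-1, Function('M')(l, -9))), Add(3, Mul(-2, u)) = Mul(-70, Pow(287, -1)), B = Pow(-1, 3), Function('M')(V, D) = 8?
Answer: -1469711710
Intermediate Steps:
B = -1
u = Rational(133, 82) (u = Add(Rational(3, 2), Mul(Rational(-1, 2), Mul(-70, Pow(287, -1)))) = Add(Rational(3, 2), Mul(Rational(-1, 2), Mul(-70, Rational(1, 287)))) = Add(Rational(3, 2), Mul(Rational(-1, 2), Rational(-10, 41))) = Add(Rational(3, 2), Rational(5, 41)) = Rational(133, 82) ≈ 1.6220)
Function('A')(X, l) = -9 (Function('A')(X, l) = Add(-1, Mul(-1, 8)) = Add(-1, -8) = -9)
Mul(-1, Mul(Add(45857, 58304), Add(14119, Function('A')(150, u)))) = Mul(-1, Mul(Add(45857, 58304), Add(14119, -9))) = Mul(-1, Mul(104161, 14110)) = Mul(-1, 1469711710) = -1469711710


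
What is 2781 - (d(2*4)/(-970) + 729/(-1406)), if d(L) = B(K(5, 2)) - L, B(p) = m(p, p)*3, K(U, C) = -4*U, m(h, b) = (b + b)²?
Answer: 1900114051/681910 ≈ 2786.5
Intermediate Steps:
m(h, b) = 4*b² (m(h, b) = (2*b)² = 4*b²)
B(p) = 12*p² (B(p) = (4*p²)*3 = 12*p²)
d(L) = 4800 - L (d(L) = 12*(-4*5)² - L = 12*(-20)² - L = 12*400 - L = 4800 - L)
2781 - (d(2*4)/(-970) + 729/(-1406)) = 2781 - ((4800 - 2*4)/(-970) + 729/(-1406)) = 2781 - ((4800 - 1*8)*(-1/970) + 729*(-1/1406)) = 2781 - ((4800 - 8)*(-1/970) - 729/1406) = 2781 - (4792*(-1/970) - 729/1406) = 2781 - (-2396/485 - 729/1406) = 2781 - 1*(-3722341/681910) = 2781 + 3722341/681910 = 1900114051/681910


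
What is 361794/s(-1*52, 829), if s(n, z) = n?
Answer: -180897/26 ≈ -6957.6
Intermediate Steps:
361794/s(-1*52, 829) = 361794/((-1*52)) = 361794/(-52) = 361794*(-1/52) = -180897/26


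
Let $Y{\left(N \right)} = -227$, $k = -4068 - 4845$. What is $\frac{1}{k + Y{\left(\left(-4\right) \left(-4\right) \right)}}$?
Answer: $- \frac{1}{9140} \approx -0.00010941$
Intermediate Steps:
$k = -8913$ ($k = -4068 - 4845 = -8913$)
$\frac{1}{k + Y{\left(\left(-4\right) \left(-4\right) \right)}} = \frac{1}{-8913 - 227} = \frac{1}{-9140} = - \frac{1}{9140}$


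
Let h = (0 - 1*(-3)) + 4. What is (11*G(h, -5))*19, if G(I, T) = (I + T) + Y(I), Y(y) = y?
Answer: 1881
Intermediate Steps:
h = 7 (h = (0 + 3) + 4 = 3 + 4 = 7)
G(I, T) = T + 2*I (G(I, T) = (I + T) + I = T + 2*I)
(11*G(h, -5))*19 = (11*(-5 + 2*7))*19 = (11*(-5 + 14))*19 = (11*9)*19 = 99*19 = 1881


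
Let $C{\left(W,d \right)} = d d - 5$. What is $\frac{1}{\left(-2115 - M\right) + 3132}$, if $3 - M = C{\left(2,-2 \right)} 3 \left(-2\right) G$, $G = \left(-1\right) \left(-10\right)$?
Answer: $\frac{1}{1074} \approx 0.0009311$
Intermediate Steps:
$C{\left(W,d \right)} = -5 + d^{2}$ ($C{\left(W,d \right)} = d^{2} - 5 = -5 + d^{2}$)
$G = 10$
$M = -57$ ($M = 3 - \left(-5 + \left(-2\right)^{2}\right) 3 \left(-2\right) 10 = 3 - \left(-5 + 4\right) \left(-6\right) 10 = 3 - \left(-1\right) \left(-6\right) 10 = 3 - 6 \cdot 10 = 3 - 60 = -57$)
$\frac{1}{\left(-2115 - M\right) + 3132} = \frac{1}{\left(-2115 - -57\right) + 3132} = \frac{1}{\left(-2115 + 57\right) + 3132} = \frac{1}{-2058 + 3132} = \frac{1}{1074}$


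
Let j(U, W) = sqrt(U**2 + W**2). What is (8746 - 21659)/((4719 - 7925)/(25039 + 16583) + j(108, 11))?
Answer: -8791389921/104164368824 - 114134507577*sqrt(11785)/104164368824 ≈ -119.03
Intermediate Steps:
(8746 - 21659)/((4719 - 7925)/(25039 + 16583) + j(108, 11)) = (8746 - 21659)/((4719 - 7925)/(25039 + 16583) + sqrt(108**2 + 11**2)) = -12913/(-3206/41622 + sqrt(11664 + 121)) = -12913/(-3206*1/41622 + sqrt(11785)) = -12913/(-229/2973 + sqrt(11785))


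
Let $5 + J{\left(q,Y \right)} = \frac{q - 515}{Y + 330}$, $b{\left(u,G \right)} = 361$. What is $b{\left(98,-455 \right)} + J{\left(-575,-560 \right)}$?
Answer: $\frac{8297}{23} \approx 360.74$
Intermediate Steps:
$J{\left(q,Y \right)} = -5 + \frac{-515 + q}{330 + Y}$ ($J{\left(q,Y \right)} = -5 + \frac{q - 515}{Y + 330} = -5 + \frac{-515 + q}{330 + Y}$)
$b{\left(98,-455 \right)} + J{\left(-575,-560 \right)} = 361 + \frac{-2165 - 575 - -2800}{330 - 560} = 361 + \frac{-2165 - 575 + 2800}{-230} = 361 - \frac{6}{23} = \frac{8297}{23}$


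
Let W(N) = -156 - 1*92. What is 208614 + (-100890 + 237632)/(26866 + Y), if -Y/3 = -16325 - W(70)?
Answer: 15666422300/75097 ≈ 2.0862e+5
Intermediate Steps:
W(N) = -248 (W(N) = -156 - 92 = -248)
Y = 48231 (Y = -3*(-16325 - 1*(-248)) = -3*(-16325 + 248) = -3*(-16077) = 48231)
208614 + (-100890 + 237632)/(26866 + Y) = 208614 + (-100890 + 237632)/(26866 + 48231) = 208614 + 136742/75097 = 15666422300/75097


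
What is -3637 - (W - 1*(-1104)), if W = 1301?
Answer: -6042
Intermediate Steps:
-3637 - (W - 1*(-1104)) = -3637 - (1301 - 1*(-1104)) = -3637 - (1301 + 1104) = -3637 - 1*2405 = -3637 - 2405 = -6042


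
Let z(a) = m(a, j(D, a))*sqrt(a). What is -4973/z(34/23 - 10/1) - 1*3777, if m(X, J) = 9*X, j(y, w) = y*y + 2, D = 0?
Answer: -3777 - 114379*I*sqrt(23)/24696 ≈ -3777.0 - 22.212*I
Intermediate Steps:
j(y, w) = 2 + y**2 (j(y, w) = y**2 + 2 = 2 + y**2)
z(a) = 9*a**(3/2) (z(a) = (9*a)*sqrt(a) = 9*a**(3/2))
-4973/z(34/23 - 10/1) - 1*3777 = -4973*1/(9*(34/23 - 10/1)**(3/2)) - 1*3777 = -4973*1/(9*(34*(1/23) - 10*1)**(3/2)) - 3777 = -4973*1/(9*(34/23 - 10)**(3/2)) - 3777 = -4973*23*I*sqrt(23)/24696 - 3777 = -114379*I*sqrt(23)/24696 - 3777 = -3777 - 114379*I*sqrt(23)/24696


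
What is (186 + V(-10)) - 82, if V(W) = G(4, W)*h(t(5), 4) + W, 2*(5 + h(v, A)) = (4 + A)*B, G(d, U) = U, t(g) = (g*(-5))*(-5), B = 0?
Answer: 144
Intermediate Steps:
t(g) = 25*g (t(g) = -5*g*(-5) = 25*g)
h(v, A) = -5 (h(v, A) = -5 + ((4 + A)*0)/2 = -5 + (½)*0 = -5 + 0 = -5)
V(W) = -4*W (V(W) = W*(-5) + W = -5*W + W = -4*W)
(186 + V(-10)) - 82 = (186 - 4*(-10)) - 82 = (186 + 40) - 82 = 226 - 82 = 144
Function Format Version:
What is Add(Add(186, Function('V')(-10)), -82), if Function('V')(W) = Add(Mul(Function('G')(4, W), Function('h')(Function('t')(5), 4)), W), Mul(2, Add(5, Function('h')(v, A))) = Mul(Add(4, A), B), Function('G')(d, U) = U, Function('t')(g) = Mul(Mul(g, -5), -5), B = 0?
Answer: 144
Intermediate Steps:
Function('t')(g) = Mul(25, g) (Function('t')(g) = Mul(Mul(-5, g), -5) = Mul(25, g))
Function('h')(v, A) = -5 (Function('h')(v, A) = Add(-5, Mul(Rational(1, 2), Mul(Add(4, A), 0))) = Add(-5, Mul(Rational(1, 2), 0)) = Add(-5, 0) = -5)
Function('V')(W) = Mul(-4, W) (Function('V')(W) = Add(Mul(W, -5), W) = Add(Mul(-5, W), W) = Mul(-4, W))
Add(Add(186, Function('V')(-10)), -82) = Add(Add(186, Mul(-4, -10)), -82) = Add(Add(186, 40), -82) = Add(226, -82) = 144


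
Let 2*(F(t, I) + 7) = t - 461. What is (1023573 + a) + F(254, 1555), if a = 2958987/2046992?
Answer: 2095022508787/2046992 ≈ 1.0235e+6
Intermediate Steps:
F(t, I) = -475/2 + t/2 (F(t, I) = -7 + (t - 461)/2 = -7 + (-461 + t)/2 = -7 + (-461/2 + t/2) = -475/2 + t/2)
a = 2958987/2046992 (a = 2958987*(1/2046992) = 2958987/2046992 ≈ 1.4455)
(1023573 + a) + F(254, 1555) = (1023573 + 2958987/2046992) + (-475/2 + (½)*254) = 2095248701403/2046992 + (-475/2 + 127) = 2095248701403/2046992 - 221/2 = 2095022508787/2046992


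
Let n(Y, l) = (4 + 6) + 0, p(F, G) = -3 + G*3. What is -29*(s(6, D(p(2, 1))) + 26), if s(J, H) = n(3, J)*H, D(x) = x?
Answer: -754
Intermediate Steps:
p(F, G) = -3 + 3*G
n(Y, l) = 10 (n(Y, l) = 10 + 0 = 10)
s(J, H) = 10*H
-29*(s(6, D(p(2, 1))) + 26) = -29*(10*(-3 + 3*1) + 26) = -29*(10*(-3 + 3) + 26) = -29*(10*0 + 26) = -29*(0 + 26) = -29*26 = -754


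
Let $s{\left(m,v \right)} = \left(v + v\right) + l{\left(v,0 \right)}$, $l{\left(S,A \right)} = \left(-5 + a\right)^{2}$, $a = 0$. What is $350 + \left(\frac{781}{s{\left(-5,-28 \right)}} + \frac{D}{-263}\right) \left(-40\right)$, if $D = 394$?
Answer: $\frac{11558230}{8153} \approx 1417.7$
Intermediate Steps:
$l{\left(S,A \right)} = 25$ ($l{\left(S,A \right)} = \left(-5 + 0\right)^{2} = \left(-5\right)^{2} = 25$)
$s{\left(m,v \right)} = 25 + 2 v$ ($s{\left(m,v \right)} = \left(v + v\right) + 25 = 2 v + 25 = 25 + 2 v$)
$350 + \left(\frac{781}{s{\left(-5,-28 \right)}} + \frac{D}{-263}\right) \left(-40\right) = 350 + \left(\frac{781}{25 + 2 \left(-28\right)} + \frac{394}{-263}\right) \left(-40\right) = 350 + \left(\frac{781}{25 - 56} + 394 \left(- \frac{1}{263}\right)\right) \left(-40\right) = 350 + \left(\frac{781}{-31} - \frac{394}{263}\right) \left(-40\right) = 350 + \left(781 \left(- \frac{1}{31}\right) - \frac{394}{263}\right) \left(-40\right) = 350 + \left(- \frac{781}{31} - \frac{394}{263}\right) \left(-40\right) = 350 - - \frac{8704680}{8153} = 350 + \frac{8704680}{8153} = \frac{11558230}{8153}$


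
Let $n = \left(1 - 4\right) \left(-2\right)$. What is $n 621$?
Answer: $3726$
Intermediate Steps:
$n = 6$ ($n = \left(-3\right) \left(-2\right) = 6$)
$n 621 = 6 \cdot 621 = 3726$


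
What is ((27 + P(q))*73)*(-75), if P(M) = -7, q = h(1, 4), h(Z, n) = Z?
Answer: -109500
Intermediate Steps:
q = 1
((27 + P(q))*73)*(-75) = ((27 - 7)*73)*(-75) = (20*73)*(-75) = 1460*(-75) = -109500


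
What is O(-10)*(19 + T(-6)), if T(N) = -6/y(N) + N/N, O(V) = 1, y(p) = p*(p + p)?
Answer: 239/12 ≈ 19.917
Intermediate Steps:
y(p) = 2*p² (y(p) = p*(2*p) = 2*p²)
T(N) = 1 - 3/N² (T(N) = -6*1/(2*N²) + N/N = -3/N² + 1 = 1 - 3/N²)
O(-10)*(19 + T(-6)) = 1*(19 + (1 - 3/(-6)²)) = 1*(19 + (1 - 3*1/36)) = 1*(19 + (1 - 1/12)) = 1*(19 + 11/12) = 1*(239/12) = 239/12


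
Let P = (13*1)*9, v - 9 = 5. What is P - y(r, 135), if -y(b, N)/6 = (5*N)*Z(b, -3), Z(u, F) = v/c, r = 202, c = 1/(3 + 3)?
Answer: 340317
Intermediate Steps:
v = 14 (v = 9 + 5 = 14)
c = 1/6 ≈ 0.16667
Z(u, F) = 84 (Z(u, F) = 14/(1/6) = 14*6 = 84)
P = 117 (P = 13*9 = 117)
y(b, N) = -2520*N (y(b, N) = -6*5*N*84 = -2520*N)
P - y(r, 135) = 117 - (-2520)*135 = 117 - 1*(-340200) = 117 + 340200 = 340317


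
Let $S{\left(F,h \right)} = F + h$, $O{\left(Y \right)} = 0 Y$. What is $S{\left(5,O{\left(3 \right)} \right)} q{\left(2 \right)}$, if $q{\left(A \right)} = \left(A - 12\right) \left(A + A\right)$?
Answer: $-200$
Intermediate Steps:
$q{\left(A \right)} = 2 A \left(-12 + A\right)$ ($q{\left(A \right)} = \left(-12 + A\right) 2 A = 2 A \left(-12 + A\right)$)
$O{\left(Y \right)} = 0$
$S{\left(5,O{\left(3 \right)} \right)} q{\left(2 \right)} = \left(5 + 0\right) 2 \cdot 2 \left(-12 + 2\right) = 5 \cdot 2 \cdot 2 \left(-10\right) = 5 \left(-40\right) = -200$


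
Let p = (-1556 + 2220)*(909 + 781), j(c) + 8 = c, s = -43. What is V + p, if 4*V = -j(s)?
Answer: 4488691/4 ≈ 1.1222e+6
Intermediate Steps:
j(c) = -8 + c
p = 1122160 (p = 664*1690 = 1122160)
V = 51/4 (V = (-(-8 - 43))/4 = (-1*(-51))/4 = (¼)*51 = 51/4 ≈ 12.750)
V + p = 51/4 + 1122160 = 4488691/4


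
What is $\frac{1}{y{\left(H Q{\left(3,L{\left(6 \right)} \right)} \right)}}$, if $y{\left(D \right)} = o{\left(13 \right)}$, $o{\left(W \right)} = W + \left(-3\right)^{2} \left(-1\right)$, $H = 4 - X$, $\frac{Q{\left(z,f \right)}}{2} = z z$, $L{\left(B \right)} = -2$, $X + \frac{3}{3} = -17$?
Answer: $\frac{1}{4} \approx 0.25$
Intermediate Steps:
$X = -18$ ($X = -1 - 17 = -18$)
$Q{\left(z,f \right)} = 2 z^{2}$ ($Q{\left(z,f \right)} = 2 z z = 2 z^{2}$)
$H = 22$ ($H = 4 - -18 = 4 + 18 = 22$)
$o{\left(W \right)} = -9 + W$ ($o{\left(W \right)} = W + 9 \left(-1\right) = W - 9 = -9 + W$)
$y{\left(D \right)} = 4$ ($y{\left(D \right)} = -9 + 13 = 4$)
$\frac{1}{y{\left(H Q{\left(3,L{\left(6 \right)} \right)} \right)}} = \frac{1}{4}$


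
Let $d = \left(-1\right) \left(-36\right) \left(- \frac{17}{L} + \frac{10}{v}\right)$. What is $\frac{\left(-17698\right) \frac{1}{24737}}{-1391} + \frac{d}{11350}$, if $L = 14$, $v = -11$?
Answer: $- \frac{93532594931}{15035945749825} \approx -0.0062206$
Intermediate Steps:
$d = - \frac{5886}{77}$ ($d = \left(-1\right) \left(-36\right) \left(- \frac{17}{14} + \frac{10}{-11}\right) = 36 \left(\left(-17\right) \frac{1}{14} + 10 \left(- \frac{1}{11}\right)\right) = 36 \left(- \frac{17}{14} - \frac{10}{11}\right) = 36 \left(- \frac{327}{154}\right) = - \frac{5886}{77} \approx -76.442$)
$\frac{\left(-17698\right) \frac{1}{24737}}{-1391} + \frac{d}{11350} = \frac{\left(-17698\right) \frac{1}{24737}}{-1391} - \frac{5886}{77 \cdot 11350} = \left(-17698\right) \frac{1}{24737} \left(- \frac{1}{1391}\right) - \frac{2943}{436975} = \left(- \frac{17698}{24737}\right) \left(- \frac{1}{1391}\right) - \frac{2943}{436975} = \frac{17698}{34409167} - \frac{2943}{436975} = - \frac{93532594931}{15035945749825}$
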